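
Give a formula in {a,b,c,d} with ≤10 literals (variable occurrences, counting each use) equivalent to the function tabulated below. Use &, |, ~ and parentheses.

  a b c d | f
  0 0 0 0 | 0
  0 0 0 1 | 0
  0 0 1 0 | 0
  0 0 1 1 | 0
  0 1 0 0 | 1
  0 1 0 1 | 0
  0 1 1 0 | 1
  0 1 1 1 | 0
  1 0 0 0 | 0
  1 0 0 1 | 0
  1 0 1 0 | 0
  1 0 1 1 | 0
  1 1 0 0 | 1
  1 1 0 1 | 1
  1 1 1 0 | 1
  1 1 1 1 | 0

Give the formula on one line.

  (d & b) = 0000010100000101
  ~d = 1010101010101010
  (b & ~d) = 0000101000001010
  ((d & b) | (b & ~d)) = 0000111100001111
  ~c = 1100110011001100
  (a & ~c) = 0000000011001100
  ((a & ~c) | ~d) = 1010101011101110
  (((d & b) | (b & ~d)) & ((a & ~c) | ~d)) = 0000101000001110

(((d & b) | (b & ~d)) & ((a & ~c) | ~d))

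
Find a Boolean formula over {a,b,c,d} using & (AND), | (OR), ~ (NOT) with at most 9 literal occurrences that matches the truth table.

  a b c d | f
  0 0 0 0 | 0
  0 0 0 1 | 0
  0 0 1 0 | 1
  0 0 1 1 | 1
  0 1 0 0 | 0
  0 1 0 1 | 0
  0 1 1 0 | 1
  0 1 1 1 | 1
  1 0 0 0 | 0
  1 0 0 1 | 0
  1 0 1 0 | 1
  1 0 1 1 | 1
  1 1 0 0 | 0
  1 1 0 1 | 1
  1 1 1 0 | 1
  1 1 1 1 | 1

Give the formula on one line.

  ~d = 1010101010101010
  ~a = 1111111100000000
  (~d & ~a) = 1010101000000000
  ~b = 1111000011110000
  (a & ~b) = 0000000011110000
  ((a & ~b) | c) = 0011001111110011
  ((~d & ~a) | ((a & ~b) | c)) = 1011101111110011
  (d | ((~d & ~a) | ((a & ~b) | c))) = 1111111111110111
  (b & a) = 0000000000001111
  ((d | ((~d & ~a) | ((a & ~b) | c))) & (b & a)) = 0000000000000111
  (((d | ((~d & ~a) | ((a & ~b) | c))) & (b & a)) | c) = 0011001100110111

(((d | ((~d & ~a) | ((a & ~b) | c))) & (b & a)) | c)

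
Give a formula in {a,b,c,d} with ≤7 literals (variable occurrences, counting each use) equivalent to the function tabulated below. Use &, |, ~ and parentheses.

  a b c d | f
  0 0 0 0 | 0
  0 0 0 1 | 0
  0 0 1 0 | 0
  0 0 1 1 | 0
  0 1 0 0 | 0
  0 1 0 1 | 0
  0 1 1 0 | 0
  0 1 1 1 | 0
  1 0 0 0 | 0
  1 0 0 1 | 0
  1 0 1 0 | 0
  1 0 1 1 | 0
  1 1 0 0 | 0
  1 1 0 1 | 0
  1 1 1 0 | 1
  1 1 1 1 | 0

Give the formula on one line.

  (b & c) = 0000001100000011
  ((b & c) & a) = 0000000000000011
  (d | ((b & c) & a)) = 0101010101010111
  ~d = 1010101010101010
  (a & ~d) = 0000000010101010
  ((d | ((b & c) & a)) & (a & ~d)) = 0000000000000010

((d | ((b & c) & a)) & (a & ~d))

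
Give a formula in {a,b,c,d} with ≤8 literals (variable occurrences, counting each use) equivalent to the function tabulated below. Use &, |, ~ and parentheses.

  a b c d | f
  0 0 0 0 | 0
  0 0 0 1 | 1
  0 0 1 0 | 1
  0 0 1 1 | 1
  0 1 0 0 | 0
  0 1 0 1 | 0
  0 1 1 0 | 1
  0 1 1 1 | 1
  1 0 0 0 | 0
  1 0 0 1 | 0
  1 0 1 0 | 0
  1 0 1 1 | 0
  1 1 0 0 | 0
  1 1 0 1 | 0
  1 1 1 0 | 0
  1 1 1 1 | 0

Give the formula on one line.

  (d | c) = 0111011101110111
  ~a = 1111111100000000
  ((d | c) & ~a) = 0111011100000000
  ~b = 1111000011110000
  ~d = 1010101010101010
  (~b | ~d) = 1111101011111010
  (a | c) = 0011001111111111
  ((~b | ~d) | (a | c)) = 1111101111111111
  (((d | c) & ~a) & ((~b | ~d) | (a | c))) = 0111001100000000

(((d | c) & ~a) & ((~b | ~d) | (a | c)))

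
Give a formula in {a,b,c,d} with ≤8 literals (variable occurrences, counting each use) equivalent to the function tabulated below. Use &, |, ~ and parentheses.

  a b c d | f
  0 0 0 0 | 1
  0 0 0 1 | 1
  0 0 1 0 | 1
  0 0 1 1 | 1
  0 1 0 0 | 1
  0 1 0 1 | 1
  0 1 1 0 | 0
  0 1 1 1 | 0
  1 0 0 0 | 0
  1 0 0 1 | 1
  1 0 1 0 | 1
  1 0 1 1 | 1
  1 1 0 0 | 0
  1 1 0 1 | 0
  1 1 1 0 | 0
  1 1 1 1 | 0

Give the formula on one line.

  ~b = 1111000011110000
  ~c = 1100110011001100
  (~b | ~c) = 1111110011111100
  (~b & d) = 0101000001010000
  ~a = 1111111100000000
  ((~b & d) | ~a) = 1111111101010000
  ((~b | ~c) & ((~b & d) | ~a)) = 1111110001010000
  (~b & c) = 0011000000110000
  (((~b | ~c) & ((~b & d) | ~a)) | (~b & c)) = 1111110001110000

(((~b | ~c) & ((~b & d) | ~a)) | (~b & c))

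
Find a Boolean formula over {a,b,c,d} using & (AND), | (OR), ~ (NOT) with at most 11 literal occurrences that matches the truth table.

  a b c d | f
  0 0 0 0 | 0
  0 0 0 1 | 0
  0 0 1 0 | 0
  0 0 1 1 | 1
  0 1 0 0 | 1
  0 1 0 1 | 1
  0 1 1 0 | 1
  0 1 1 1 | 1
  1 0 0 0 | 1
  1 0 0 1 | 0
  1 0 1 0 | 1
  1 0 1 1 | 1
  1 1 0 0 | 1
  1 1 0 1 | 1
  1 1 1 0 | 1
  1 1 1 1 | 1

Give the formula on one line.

((b | (c | (((a | b) & ~d) & ~c))) & (d | (b | a)))

  (a | b) = 0000111111111111
  ~d = 1010101010101010
  ((a | b) & ~d) = 0000101010101010
  ~c = 1100110011001100
  (((a | b) & ~d) & ~c) = 0000100010001000
  (c | (((a | b) & ~d) & ~c)) = 0011101110111011
  (b | (c | (((a | b) & ~d) & ~c))) = 0011111110111111
  (b | a) = 0000111111111111
  (d | (b | a)) = 0101111111111111
  ((b | (c | (((a | b) & ~d) & ~c))) & (d | (b | a))) = 0001111110111111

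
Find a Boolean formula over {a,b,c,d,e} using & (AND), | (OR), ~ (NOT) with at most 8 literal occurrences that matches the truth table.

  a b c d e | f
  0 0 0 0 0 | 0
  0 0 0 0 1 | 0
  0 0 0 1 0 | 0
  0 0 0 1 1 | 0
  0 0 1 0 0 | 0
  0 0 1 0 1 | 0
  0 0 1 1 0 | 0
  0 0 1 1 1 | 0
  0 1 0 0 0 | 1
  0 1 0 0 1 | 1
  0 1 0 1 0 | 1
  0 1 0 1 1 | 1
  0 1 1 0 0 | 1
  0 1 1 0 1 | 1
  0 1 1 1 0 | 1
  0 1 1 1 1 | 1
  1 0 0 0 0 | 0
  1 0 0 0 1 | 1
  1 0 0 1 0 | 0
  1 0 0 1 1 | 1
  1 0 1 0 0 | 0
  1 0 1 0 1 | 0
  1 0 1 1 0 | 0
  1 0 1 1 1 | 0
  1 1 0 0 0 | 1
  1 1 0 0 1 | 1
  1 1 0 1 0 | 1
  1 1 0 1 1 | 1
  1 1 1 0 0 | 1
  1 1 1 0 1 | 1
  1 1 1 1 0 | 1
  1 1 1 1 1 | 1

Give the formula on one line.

(((b | a) & (~c & e)) | b)

  (b | a) = 00000000111111111111111111111111
  ~c = 11110000111100001111000011110000
  (~c & e) = 01010000010100000101000001010000
  ((b | a) & (~c & e)) = 00000000010100000101000001010000
  (((b | a) & (~c & e)) | b) = 00000000111111110101000011111111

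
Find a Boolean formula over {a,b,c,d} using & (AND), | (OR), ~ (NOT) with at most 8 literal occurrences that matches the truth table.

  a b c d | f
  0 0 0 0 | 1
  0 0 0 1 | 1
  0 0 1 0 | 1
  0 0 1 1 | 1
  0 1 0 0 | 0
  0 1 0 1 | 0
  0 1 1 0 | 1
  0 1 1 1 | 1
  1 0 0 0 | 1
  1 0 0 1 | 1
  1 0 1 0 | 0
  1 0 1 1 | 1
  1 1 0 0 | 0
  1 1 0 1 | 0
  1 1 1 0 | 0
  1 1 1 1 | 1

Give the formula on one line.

((~a | (~c | d)) & (c | ~b))

  ~a = 1111111100000000
  ~c = 1100110011001100
  (~c | d) = 1101110111011101
  (~a | (~c | d)) = 1111111111011101
  ~b = 1111000011110000
  (c | ~b) = 1111001111110011
  ((~a | (~c | d)) & (c | ~b)) = 1111001111010001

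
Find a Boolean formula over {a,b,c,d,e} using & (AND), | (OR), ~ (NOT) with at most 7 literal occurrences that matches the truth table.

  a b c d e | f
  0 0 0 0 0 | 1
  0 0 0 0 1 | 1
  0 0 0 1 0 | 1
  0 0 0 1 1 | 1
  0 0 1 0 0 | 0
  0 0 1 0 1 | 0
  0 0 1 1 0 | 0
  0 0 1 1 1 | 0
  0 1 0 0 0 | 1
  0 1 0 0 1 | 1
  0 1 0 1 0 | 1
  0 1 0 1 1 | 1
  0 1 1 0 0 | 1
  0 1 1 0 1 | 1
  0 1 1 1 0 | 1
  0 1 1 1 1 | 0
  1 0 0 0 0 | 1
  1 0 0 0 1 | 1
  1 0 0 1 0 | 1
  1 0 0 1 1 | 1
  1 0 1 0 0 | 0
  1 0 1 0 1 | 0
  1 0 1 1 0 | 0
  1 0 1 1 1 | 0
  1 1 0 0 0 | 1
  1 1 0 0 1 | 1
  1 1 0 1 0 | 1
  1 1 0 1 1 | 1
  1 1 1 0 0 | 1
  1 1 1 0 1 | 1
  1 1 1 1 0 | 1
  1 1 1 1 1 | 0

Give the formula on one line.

  ~d = 11001100110011001100110011001100
  (~d & b) = 00000000110011000000000011001100
  ~c = 11110000111100001111000011110000
  ~e = 10101010101010101010101010101010
  (~e & b) = 00000000101010100000000010101010
  (~c | (~e & b)) = 11110000111110101111000011111010
  ((~d & b) | (~c | (~e & b))) = 11110000111111101111000011111110

((~d & b) | (~c | (~e & b)))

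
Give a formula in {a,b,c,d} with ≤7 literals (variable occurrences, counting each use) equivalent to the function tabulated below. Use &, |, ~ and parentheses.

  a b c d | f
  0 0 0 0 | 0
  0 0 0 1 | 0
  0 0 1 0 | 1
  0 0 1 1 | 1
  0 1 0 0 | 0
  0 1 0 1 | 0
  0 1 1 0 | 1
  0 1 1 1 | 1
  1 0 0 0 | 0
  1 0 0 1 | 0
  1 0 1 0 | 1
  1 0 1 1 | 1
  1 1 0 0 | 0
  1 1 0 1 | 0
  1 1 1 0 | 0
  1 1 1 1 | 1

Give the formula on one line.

  ~b = 1111000011110000
  (d | ~b) = 1111010111110101
  (c & (d | ~b)) = 0011000100110001
  ~a = 1111111100000000
  ((c & (d | ~b)) | ~a) = 1111111100110001
  (((c & (d | ~b)) | ~a) & c) = 0011001100110001

(((c & (d | ~b)) | ~a) & c)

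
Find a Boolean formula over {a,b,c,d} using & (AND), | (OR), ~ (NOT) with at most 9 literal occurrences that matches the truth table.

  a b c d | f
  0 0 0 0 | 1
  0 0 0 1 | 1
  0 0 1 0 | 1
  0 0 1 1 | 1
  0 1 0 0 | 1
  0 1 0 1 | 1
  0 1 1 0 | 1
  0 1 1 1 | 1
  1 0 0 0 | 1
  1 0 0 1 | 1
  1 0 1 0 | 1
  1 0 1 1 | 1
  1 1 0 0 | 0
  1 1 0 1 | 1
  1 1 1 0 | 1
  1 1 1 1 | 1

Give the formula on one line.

(d | (((~d | ~c) & ~b) | (c | ~a)))

  ~d = 1010101010101010
  ~c = 1100110011001100
  (~d | ~c) = 1110111011101110
  ~b = 1111000011110000
  ((~d | ~c) & ~b) = 1110000011100000
  ~a = 1111111100000000
  (c | ~a) = 1111111100110011
  (((~d | ~c) & ~b) | (c | ~a)) = 1111111111110011
  (d | (((~d | ~c) & ~b) | (c | ~a))) = 1111111111110111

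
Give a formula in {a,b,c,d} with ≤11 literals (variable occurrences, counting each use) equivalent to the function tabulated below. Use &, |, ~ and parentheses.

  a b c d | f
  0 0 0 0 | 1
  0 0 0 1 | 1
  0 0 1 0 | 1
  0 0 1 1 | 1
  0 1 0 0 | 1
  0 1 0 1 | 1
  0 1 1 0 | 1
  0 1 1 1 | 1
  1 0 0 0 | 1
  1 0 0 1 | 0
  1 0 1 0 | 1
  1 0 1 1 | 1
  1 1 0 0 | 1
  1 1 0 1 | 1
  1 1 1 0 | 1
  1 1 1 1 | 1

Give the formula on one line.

  ~a = 1111111100000000
  (c & ~a) = 0011001100000000
  (b | (c & ~a)) = 0011111100001111
  ~b = 1111000011110000
  (~b | a) = 1111000011111111
  ~d = 1010101010101010
  (c | ~d) = 1011101110111011
  ((~b | a) & (c | ~d)) = 1011000010111011
  (~a | ((~b | a) & (c | ~d))) = 1111111110111011
  ((b | (c & ~a)) | (~a | ((~b | a) & (c | ~d)))) = 1111111110111111

((b | (c & ~a)) | (~a | ((~b | a) & (c | ~d))))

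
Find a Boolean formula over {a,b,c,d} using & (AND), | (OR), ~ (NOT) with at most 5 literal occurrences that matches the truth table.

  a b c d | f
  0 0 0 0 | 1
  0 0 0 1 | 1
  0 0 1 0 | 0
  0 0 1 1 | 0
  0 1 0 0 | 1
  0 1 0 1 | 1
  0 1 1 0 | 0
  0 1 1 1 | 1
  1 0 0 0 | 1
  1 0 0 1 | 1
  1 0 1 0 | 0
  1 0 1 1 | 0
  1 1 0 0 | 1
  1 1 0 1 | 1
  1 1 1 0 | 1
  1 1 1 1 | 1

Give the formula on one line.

  (a | d) = 0101010111111111
  ((a | d) & b) = 0000010100001111
  ~c = 1100110011001100
  (((a | d) & b) | ~c) = 1100110111001111

(((a | d) & b) | ~c)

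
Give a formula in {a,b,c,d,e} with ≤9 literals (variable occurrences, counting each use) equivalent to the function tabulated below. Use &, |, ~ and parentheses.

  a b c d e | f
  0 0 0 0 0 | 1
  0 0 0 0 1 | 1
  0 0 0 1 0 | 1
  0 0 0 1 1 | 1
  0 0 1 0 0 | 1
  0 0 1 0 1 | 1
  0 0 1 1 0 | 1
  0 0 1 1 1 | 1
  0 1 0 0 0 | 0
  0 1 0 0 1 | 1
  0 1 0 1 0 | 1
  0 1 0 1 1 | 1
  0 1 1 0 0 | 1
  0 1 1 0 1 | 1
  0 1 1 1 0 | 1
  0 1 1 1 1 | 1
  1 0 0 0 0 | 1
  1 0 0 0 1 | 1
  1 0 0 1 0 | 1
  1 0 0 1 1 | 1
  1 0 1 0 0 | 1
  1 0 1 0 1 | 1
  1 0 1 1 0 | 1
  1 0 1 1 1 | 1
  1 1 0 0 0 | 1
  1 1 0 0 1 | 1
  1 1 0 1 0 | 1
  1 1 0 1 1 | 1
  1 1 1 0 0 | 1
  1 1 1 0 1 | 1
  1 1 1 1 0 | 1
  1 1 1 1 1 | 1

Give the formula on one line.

  (a | c) = 00001111000011111111111111111111
  ~d = 11001100110011001100110011001100
  ~b = 11111111000000001111111100000000
  (e | ~b) = 11111111010101011111111101010101
  (~d & (e | ~b)) = 11001100010001001100110001000100
  ((a | c) | (~d & (e | ~b))) = 11001111010011111111111111111111
  (d | ~b) = 11111111001100111111111100110011
  (((a | c) | (~d & (e | ~b))) | (d | ~b)) = 11111111011111111111111111111111

(((a | c) | (~d & (e | ~b))) | (d | ~b))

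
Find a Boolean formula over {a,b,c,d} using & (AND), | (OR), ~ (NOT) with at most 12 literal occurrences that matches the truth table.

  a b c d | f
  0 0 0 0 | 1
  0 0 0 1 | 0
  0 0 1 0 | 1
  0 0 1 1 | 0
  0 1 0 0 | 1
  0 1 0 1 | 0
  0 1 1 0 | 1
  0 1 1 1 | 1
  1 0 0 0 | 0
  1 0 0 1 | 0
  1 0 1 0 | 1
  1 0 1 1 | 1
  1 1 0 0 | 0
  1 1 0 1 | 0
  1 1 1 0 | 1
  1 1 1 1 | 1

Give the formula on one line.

(((c & (~a | b)) & (b | a)) | ((~d & ~a) | (c & a)))

  ~a = 1111111100000000
  (~a | b) = 1111111100001111
  (c & (~a | b)) = 0011001100000011
  (b | a) = 0000111111111111
  ((c & (~a | b)) & (b | a)) = 0000001100000011
  ~d = 1010101010101010
  (~d & ~a) = 1010101000000000
  (c & a) = 0000000000110011
  ((~d & ~a) | (c & a)) = 1010101000110011
  (((c & (~a | b)) & (b | a)) | ((~d & ~a) | (c & a))) = 1010101100110011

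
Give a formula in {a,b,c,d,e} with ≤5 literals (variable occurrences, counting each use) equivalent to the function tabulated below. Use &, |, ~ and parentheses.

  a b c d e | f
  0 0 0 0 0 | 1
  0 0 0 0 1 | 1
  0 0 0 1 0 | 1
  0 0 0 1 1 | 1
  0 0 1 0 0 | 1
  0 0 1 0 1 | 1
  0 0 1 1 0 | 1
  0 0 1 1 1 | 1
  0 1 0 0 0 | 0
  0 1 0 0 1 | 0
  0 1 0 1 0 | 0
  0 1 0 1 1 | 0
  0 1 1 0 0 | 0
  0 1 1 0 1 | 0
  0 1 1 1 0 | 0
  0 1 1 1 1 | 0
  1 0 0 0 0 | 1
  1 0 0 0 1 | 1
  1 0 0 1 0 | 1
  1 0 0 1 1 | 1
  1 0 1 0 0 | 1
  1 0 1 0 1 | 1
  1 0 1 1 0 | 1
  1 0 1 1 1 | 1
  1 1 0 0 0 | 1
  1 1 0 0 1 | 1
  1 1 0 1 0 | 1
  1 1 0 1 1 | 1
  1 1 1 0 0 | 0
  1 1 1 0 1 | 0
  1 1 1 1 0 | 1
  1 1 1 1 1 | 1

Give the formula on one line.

  ~b = 11111111000000001111111100000000
  ~c = 11110000111100001111000011110000
  ~a = 11111111111111110000000000000000
  (~c | ~a) = 11111111111111111111000011110000
  (d | (~c | ~a)) = 11111111111111111111001111110011
  (a & (d | (~c | ~a))) = 00000000000000001111001111110011
  (~b | (a & (d | (~c | ~a)))) = 11111111000000001111111111110011

(~b | (a & (d | (~c | ~a))))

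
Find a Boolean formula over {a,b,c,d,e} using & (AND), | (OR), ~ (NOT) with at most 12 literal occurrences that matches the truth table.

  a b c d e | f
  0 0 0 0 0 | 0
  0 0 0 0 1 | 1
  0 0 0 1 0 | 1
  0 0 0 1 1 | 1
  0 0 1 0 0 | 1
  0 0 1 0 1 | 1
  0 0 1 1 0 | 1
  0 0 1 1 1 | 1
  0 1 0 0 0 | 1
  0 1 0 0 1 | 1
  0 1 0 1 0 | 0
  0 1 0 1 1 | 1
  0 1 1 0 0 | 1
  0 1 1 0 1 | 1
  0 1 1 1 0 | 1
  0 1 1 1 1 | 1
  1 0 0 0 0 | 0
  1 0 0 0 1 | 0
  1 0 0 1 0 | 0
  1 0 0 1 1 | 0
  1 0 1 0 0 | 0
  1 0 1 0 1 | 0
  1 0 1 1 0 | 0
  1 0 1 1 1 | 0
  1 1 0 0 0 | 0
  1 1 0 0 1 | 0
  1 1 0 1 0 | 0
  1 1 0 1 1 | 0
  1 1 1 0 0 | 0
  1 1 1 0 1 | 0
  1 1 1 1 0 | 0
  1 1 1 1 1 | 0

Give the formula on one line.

(~a & ((c | a) | ((~d & b) | ((d & (~b | c)) | e))))

  ~a = 11111111111111110000000000000000
  (c | a) = 00001111000011111111111111111111
  ~d = 11001100110011001100110011001100
  (~d & b) = 00000000110011000000000011001100
  ~b = 11111111000000001111111100000000
  (~b | c) = 11111111000011111111111100001111
  (d & (~b | c)) = 00110011000000110011001100000011
  ((d & (~b | c)) | e) = 01110111010101110111011101010111
  ((~d & b) | ((d & (~b | c)) | e)) = 01110111110111110111011111011111
  ((c | a) | ((~d & b) | ((d & (~b | c)) | e))) = 01111111110111111111111111111111
  (~a & ((c | a) | ((~d & b) | ((d & (~b | c)) | e)))) = 01111111110111110000000000000000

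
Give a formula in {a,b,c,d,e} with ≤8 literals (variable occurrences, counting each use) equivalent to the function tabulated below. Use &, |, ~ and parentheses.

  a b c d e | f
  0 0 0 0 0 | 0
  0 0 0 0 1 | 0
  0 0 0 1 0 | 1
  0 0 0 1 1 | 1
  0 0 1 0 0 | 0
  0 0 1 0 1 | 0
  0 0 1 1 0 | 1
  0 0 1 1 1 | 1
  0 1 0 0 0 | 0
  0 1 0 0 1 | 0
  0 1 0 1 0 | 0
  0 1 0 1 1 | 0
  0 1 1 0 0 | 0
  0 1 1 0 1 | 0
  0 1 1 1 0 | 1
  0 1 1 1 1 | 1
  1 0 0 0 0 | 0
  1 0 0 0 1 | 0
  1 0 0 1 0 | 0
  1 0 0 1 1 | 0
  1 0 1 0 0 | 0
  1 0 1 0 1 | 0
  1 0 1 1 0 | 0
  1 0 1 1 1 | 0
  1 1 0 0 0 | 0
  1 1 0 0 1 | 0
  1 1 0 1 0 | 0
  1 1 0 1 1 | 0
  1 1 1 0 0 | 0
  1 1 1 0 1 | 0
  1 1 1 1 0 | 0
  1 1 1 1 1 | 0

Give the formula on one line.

  ~b = 11111111000000001111111100000000
  (b | d) = 00110011111111110011001111111111
  (~b & (b | d)) = 00110011000000000011001100000000
  (b & c) = 00000000000011110000000000001111
  ((~b & (b | d)) | (b & c)) = 00110011000011110011001100001111
  ~a = 11111111111111110000000000000000
  (d & ~a) = 00110011001100110000000000000000
  (((~b & (b | d)) | (b & c)) & (d & ~a)) = 00110011000000110000000000000000

(((~b & (b | d)) | (b & c)) & (d & ~a))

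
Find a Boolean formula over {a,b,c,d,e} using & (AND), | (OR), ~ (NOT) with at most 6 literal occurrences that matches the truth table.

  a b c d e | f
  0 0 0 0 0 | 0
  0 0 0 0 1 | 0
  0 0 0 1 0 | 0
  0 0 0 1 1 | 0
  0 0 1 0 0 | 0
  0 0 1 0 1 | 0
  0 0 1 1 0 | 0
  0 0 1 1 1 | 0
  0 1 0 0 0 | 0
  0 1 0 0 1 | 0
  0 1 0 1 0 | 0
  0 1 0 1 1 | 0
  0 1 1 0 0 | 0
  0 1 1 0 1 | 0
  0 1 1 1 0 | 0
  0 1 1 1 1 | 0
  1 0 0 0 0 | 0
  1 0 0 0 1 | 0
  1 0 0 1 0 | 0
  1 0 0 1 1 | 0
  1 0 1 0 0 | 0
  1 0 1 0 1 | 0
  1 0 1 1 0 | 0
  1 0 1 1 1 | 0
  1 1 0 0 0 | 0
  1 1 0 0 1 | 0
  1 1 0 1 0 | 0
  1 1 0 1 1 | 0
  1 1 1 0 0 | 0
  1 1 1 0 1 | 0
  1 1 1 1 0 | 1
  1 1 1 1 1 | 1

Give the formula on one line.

  ~e = 10101010101010101010101010101010
  (~e | a) = 10101010101010101111111111111111
  ((~e | a) & b) = 00000000101010100000000011111111
  (c & ((~e | a) & b)) = 00000000000010100000000000001111
  (d & a) = 00000000000000000011001100110011
  ((c & ((~e | a) & b)) & (d & a)) = 00000000000000000000000000000011

((c & ((~e | a) & b)) & (d & a))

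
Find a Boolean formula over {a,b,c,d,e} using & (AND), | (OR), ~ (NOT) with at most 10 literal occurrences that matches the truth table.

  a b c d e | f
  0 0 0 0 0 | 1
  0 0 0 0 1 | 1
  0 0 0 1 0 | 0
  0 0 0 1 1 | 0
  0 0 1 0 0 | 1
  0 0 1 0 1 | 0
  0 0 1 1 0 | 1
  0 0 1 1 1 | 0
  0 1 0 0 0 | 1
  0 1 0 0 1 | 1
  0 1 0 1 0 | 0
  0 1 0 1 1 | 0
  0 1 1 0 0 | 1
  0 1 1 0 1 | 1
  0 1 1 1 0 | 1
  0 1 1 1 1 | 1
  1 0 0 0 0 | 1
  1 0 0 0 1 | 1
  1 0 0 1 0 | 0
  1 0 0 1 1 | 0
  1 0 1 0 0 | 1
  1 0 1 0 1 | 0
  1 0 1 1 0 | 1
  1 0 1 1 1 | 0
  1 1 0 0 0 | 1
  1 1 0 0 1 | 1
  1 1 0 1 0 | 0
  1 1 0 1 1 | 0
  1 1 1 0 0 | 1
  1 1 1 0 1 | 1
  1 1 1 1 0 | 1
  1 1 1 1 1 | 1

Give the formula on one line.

  ~c = 11110000111100001111000011110000
  ~d = 11001100110011001100110011001100
  ~b = 11111111000000001111111100000000
  (~b & c) = 00001111000000000000111100000000
  (~d | (~b & c)) = 11001111110011001100111111001100
  (~c & (~d | (~b & c))) = 11000000110000001100000011000000
  ~e = 10101010101010101010101010101010
  (d & ~c) = 00110000001100000011000000110000
  ((d & ~c) | b) = 00110000111111110011000011111111
  (~e | ((d & ~c) | b)) = 10111010111111111011101011111111
  (c & (~e | ((d & ~c) | b))) = 00001010000011110000101000001111
  ((~c & (~d | (~b & c))) | (c & (~e | ((d & ~c) | b)))) = 11001010110011111100101011001111

((~c & (~d | (~b & c))) | (c & (~e | ((d & ~c) | b))))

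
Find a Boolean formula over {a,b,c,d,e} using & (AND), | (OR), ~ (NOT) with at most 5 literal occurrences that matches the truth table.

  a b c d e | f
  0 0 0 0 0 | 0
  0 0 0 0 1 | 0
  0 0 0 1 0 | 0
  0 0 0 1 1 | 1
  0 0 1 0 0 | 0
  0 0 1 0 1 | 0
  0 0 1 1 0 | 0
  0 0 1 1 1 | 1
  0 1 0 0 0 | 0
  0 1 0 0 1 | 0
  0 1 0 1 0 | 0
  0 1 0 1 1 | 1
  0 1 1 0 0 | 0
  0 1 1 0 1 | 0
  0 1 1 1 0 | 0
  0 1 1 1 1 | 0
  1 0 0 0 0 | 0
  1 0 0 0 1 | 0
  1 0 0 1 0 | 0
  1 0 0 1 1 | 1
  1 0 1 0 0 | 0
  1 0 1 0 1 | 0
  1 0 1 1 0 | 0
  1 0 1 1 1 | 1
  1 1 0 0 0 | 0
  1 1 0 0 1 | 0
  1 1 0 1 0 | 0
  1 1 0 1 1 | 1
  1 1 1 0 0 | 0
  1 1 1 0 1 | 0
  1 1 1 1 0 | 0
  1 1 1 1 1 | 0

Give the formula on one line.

((d & e) & (~b | ~c))

  (d & e) = 00010001000100010001000100010001
  ~b = 11111111000000001111111100000000
  ~c = 11110000111100001111000011110000
  (~b | ~c) = 11111111111100001111111111110000
  ((d & e) & (~b | ~c)) = 00010001000100000001000100010000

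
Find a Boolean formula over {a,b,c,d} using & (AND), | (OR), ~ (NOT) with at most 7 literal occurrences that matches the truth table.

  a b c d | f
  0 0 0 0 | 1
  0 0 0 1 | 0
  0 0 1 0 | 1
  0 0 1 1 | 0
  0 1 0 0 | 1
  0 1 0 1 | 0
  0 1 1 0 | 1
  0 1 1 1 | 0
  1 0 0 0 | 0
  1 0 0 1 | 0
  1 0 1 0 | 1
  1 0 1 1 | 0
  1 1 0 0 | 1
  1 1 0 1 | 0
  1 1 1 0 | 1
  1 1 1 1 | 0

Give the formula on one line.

  ~a = 1111111100000000
  (c | ~a) = 1111111100110011
  (b | (c | ~a)) = 1111111100111111
  ~d = 1010101010101010
  ((b | (c | ~a)) & ~d) = 1010101000101010

((b | (c | ~a)) & ~d)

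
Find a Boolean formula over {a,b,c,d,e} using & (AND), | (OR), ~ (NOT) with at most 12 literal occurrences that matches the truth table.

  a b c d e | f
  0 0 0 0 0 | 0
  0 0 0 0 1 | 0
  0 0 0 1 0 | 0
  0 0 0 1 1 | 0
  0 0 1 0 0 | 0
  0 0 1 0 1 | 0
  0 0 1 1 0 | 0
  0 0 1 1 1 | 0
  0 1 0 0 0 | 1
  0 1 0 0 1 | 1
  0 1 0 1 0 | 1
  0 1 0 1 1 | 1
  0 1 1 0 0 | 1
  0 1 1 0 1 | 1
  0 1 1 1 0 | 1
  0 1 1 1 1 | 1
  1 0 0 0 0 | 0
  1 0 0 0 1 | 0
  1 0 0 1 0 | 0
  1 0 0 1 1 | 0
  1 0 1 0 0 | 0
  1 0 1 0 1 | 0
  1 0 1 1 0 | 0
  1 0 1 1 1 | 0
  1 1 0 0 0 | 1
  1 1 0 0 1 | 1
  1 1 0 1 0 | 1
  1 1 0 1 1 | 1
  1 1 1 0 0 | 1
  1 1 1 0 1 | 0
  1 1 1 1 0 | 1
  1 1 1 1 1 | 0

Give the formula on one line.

  ~c = 11110000111100001111000011110000
  ~b = 11111111000000001111111100000000
  (~c | ~b) = 11111111111100001111111111110000
  ((~c | ~b) & b) = 00000000111100000000000011110000
  ~e = 10101010101010101010101010101010
  ~a = 11111111111111110000000000000000
  (~e | ~a) = 11111111111111111010101010101010
  ((~e | ~a) & c) = 00001111000011110000101000001010
  ~d = 11001100110011001100110011001100
  (~b & ~d) = 11001100000000001100110000000000
  (((~e | ~a) & c) | (~b & ~d)) = 11001111000011111100111000001010
  ((((~e | ~a) & c) | (~b & ~d)) & b) = 00000000000011110000000000001010
  (((~c | ~b) & b) | ((((~e | ~a) & c) | (~b & ~d)) & b)) = 00000000111111110000000011111010

(((~c | ~b) & b) | ((((~e | ~a) & c) | (~b & ~d)) & b))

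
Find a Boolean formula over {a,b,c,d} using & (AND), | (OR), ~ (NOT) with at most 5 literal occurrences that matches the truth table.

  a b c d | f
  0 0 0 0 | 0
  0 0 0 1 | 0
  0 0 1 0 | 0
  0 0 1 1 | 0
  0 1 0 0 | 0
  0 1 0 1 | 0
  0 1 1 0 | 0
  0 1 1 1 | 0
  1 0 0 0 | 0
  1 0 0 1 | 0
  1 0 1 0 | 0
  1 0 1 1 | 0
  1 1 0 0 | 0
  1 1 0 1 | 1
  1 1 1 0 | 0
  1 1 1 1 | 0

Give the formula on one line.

  (d & b) = 0000010100000101
  (a | c) = 0011001111111111
  ~c = 1100110011001100
  ((a | c) & ~c) = 0000000011001100
  ((d & b) & ((a | c) & ~c)) = 0000000000000100

((d & b) & ((a | c) & ~c))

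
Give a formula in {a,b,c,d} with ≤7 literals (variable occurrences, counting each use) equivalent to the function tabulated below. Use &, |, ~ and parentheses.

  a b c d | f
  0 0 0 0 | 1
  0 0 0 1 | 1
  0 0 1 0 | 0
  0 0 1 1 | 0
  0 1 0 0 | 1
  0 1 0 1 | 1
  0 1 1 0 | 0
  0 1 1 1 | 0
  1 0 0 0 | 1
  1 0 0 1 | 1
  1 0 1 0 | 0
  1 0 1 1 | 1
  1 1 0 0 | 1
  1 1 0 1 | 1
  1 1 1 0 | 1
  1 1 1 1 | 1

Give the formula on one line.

  (d | b) = 0101111101011111
  (a & (d | b)) = 0000000001011111
  ~c = 1100110011001100
  ((a & (d | b)) | ~c) = 1100110011011111

((a & (d | b)) | ~c)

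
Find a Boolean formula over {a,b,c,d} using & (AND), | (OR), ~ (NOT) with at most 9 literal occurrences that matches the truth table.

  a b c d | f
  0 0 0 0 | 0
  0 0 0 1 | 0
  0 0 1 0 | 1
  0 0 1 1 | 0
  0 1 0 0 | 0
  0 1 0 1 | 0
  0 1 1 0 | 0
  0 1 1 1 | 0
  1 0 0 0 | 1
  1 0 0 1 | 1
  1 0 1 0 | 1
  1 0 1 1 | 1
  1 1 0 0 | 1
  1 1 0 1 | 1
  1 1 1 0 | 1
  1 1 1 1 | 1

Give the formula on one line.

(a | ((a | (d | ~b)) & (c & ~d)))

  ~b = 1111000011110000
  (d | ~b) = 1111010111110101
  (a | (d | ~b)) = 1111010111111111
  ~d = 1010101010101010
  (c & ~d) = 0010001000100010
  ((a | (d | ~b)) & (c & ~d)) = 0010000000100010
  (a | ((a | (d | ~b)) & (c & ~d))) = 0010000011111111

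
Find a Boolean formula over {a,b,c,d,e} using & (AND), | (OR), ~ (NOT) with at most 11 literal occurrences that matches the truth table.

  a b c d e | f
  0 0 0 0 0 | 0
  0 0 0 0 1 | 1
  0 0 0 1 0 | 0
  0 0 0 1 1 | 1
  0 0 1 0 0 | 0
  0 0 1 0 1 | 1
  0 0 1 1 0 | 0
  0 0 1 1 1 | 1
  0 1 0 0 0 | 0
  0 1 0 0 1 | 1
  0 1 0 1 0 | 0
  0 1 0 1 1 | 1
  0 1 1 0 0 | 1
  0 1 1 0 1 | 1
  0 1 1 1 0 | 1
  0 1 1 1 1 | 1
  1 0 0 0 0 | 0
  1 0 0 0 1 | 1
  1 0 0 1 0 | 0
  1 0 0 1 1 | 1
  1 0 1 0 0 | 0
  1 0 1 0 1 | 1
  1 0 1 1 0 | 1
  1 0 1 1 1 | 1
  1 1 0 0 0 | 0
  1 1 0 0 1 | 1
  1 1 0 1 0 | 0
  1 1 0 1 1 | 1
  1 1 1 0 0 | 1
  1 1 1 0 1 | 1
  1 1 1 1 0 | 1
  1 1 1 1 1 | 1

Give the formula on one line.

(((b & c) | (e | ((d | ~a) & a))) & (e | c))

  (b & c) = 00000000000011110000000000001111
  ~a = 11111111111111110000000000000000
  (d | ~a) = 11111111111111110011001100110011
  ((d | ~a) & a) = 00000000000000000011001100110011
  (e | ((d | ~a) & a)) = 01010101010101010111011101110111
  ((b & c) | (e | ((d | ~a) & a))) = 01010101010111110111011101111111
  (e | c) = 01011111010111110101111101011111
  (((b & c) | (e | ((d | ~a) & a))) & (e | c)) = 01010101010111110101011101011111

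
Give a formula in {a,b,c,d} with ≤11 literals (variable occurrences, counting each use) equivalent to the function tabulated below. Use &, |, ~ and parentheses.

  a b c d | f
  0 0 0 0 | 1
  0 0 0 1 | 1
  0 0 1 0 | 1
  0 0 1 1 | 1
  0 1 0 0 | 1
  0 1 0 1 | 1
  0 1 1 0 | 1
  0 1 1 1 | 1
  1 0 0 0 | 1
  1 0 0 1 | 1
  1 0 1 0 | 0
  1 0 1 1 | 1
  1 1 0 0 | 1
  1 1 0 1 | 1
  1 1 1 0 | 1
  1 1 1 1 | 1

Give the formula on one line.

((((((c | b) & ~a) | d) | (d | b)) & c) | ~c)

  (c | b) = 0011111100111111
  ~a = 1111111100000000
  ((c | b) & ~a) = 0011111100000000
  (((c | b) & ~a) | d) = 0111111101010101
  (d | b) = 0101111101011111
  ((((c | b) & ~a) | d) | (d | b)) = 0111111101011111
  (((((c | b) & ~a) | d) | (d | b)) & c) = 0011001100010011
  ~c = 1100110011001100
  ((((((c | b) & ~a) | d) | (d | b)) & c) | ~c) = 1111111111011111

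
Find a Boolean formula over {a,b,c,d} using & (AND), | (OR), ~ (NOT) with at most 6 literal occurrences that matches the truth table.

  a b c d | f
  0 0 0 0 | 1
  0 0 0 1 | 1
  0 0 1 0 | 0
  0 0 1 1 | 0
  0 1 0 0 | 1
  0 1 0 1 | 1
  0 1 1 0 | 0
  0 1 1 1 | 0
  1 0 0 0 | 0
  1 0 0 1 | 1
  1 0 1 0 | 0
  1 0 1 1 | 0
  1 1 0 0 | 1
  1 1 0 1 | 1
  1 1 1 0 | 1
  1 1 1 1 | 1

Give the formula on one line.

((((d | b) | ~a) & ~c) | (a & b))

  (d | b) = 0101111101011111
  ~a = 1111111100000000
  ((d | b) | ~a) = 1111111101011111
  ~c = 1100110011001100
  (((d | b) | ~a) & ~c) = 1100110001001100
  (a & b) = 0000000000001111
  ((((d | b) | ~a) & ~c) | (a & b)) = 1100110001001111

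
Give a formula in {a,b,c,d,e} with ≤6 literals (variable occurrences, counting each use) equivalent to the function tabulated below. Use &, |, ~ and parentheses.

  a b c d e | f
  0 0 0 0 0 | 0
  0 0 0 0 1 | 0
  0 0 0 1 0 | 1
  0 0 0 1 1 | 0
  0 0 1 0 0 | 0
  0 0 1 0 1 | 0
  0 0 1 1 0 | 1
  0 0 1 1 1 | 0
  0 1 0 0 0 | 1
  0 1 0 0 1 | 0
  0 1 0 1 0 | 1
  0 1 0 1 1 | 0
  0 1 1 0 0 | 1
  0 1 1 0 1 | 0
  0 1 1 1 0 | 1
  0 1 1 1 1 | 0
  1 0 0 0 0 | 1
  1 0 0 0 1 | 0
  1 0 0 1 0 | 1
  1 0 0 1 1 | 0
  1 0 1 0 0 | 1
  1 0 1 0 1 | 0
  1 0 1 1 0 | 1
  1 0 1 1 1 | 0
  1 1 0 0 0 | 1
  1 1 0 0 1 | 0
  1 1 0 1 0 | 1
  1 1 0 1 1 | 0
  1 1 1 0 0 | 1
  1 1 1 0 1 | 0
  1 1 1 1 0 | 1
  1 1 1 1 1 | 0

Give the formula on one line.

(~e & ((b | d) | (a & (~d | e))))

  ~e = 10101010101010101010101010101010
  (b | d) = 00110011111111110011001111111111
  ~d = 11001100110011001100110011001100
  (~d | e) = 11011101110111011101110111011101
  (a & (~d | e)) = 00000000000000001101110111011101
  ((b | d) | (a & (~d | e))) = 00110011111111111111111111111111
  (~e & ((b | d) | (a & (~d | e)))) = 00100010101010101010101010101010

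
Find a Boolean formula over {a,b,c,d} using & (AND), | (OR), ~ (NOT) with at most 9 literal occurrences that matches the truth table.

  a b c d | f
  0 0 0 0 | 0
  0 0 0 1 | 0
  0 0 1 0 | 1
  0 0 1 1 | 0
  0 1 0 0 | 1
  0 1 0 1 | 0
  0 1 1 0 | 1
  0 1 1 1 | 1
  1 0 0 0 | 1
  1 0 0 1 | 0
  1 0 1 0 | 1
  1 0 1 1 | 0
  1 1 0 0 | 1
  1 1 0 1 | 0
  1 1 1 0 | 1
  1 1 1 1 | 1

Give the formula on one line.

  (a | c) = 0011001111111111
  ((a | c) | b) = 0011111111111111
  ~d = 1010101010101010
  (((a | c) | b) & ~d) = 0010101010101010
  (c & b) = 0000001100000011
  ((((a | c) | b) & ~d) | (c & b)) = 0010101110101011

((((a | c) | b) & ~d) | (c & b))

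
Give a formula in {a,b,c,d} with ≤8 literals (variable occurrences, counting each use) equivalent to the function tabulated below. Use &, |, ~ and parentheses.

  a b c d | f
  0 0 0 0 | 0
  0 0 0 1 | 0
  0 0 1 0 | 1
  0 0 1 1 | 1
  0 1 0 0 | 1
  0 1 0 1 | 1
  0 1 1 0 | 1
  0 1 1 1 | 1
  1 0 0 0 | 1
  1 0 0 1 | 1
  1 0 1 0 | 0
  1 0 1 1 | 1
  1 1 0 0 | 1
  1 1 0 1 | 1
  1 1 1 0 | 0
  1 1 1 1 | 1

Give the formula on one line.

  ~c = 1100110011001100
  (~c & a) = 0000000011001100
  (c | b) = 0011111100111111
  ~a = 1111111100000000
  (~a | d) = 1111111101010101
  ((c | b) & (~a | d)) = 0011111100010101
  ((~c & a) | ((c | b) & (~a | d))) = 0011111111011101

((~c & a) | ((c | b) & (~a | d)))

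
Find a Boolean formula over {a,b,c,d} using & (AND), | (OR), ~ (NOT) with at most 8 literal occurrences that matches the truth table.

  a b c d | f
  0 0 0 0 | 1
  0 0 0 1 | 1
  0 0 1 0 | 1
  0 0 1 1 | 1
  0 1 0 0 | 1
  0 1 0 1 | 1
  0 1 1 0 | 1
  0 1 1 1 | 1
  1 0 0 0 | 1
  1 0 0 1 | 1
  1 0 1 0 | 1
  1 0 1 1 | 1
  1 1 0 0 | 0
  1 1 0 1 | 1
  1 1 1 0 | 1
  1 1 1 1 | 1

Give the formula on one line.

((~a | (b & d)) | (c | ((~c | ~d) & ~b)))

  ~a = 1111111100000000
  (b & d) = 0000010100000101
  (~a | (b & d)) = 1111111100000101
  ~c = 1100110011001100
  ~d = 1010101010101010
  (~c | ~d) = 1110111011101110
  ~b = 1111000011110000
  ((~c | ~d) & ~b) = 1110000011100000
  (c | ((~c | ~d) & ~b)) = 1111001111110011
  ((~a | (b & d)) | (c | ((~c | ~d) & ~b))) = 1111111111110111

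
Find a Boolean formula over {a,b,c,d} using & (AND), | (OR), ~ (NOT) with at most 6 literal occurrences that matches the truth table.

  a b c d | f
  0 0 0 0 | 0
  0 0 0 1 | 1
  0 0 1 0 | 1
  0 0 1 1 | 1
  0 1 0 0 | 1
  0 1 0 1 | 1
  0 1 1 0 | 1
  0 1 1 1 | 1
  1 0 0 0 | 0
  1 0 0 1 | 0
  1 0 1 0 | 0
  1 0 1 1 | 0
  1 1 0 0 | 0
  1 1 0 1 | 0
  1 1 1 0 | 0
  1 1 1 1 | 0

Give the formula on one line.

  ~a = 1111111100000000
  (c & ~a) = 0011001100000000
  (b | d) = 0101111101011111
  ((b | d) & ~a) = 0101111100000000
  ((c & ~a) | ((b | d) & ~a)) = 0111111100000000

((c & ~a) | ((b | d) & ~a))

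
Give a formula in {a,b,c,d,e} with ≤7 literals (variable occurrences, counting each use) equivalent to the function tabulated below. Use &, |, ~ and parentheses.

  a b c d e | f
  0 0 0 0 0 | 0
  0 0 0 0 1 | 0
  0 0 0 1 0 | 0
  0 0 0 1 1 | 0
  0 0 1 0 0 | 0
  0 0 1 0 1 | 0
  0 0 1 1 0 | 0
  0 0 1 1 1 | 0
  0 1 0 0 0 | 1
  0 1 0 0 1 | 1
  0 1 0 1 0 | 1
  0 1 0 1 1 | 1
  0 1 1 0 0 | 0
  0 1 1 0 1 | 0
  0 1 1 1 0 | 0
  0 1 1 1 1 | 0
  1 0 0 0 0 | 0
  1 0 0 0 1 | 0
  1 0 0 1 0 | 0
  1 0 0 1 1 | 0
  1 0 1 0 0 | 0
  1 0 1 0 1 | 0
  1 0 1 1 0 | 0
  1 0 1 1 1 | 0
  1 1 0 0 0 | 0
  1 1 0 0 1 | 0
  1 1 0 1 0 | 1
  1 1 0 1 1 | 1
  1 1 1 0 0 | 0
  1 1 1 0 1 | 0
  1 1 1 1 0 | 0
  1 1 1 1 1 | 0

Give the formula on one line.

((b & ((~a & (d | ~c)) | d)) & ~c)

  ~a = 11111111111111110000000000000000
  ~c = 11110000111100001111000011110000
  (d | ~c) = 11110011111100111111001111110011
  (~a & (d | ~c)) = 11110011111100110000000000000000
  ((~a & (d | ~c)) | d) = 11110011111100110011001100110011
  (b & ((~a & (d | ~c)) | d)) = 00000000111100110000000000110011
  ((b & ((~a & (d | ~c)) | d)) & ~c) = 00000000111100000000000000110000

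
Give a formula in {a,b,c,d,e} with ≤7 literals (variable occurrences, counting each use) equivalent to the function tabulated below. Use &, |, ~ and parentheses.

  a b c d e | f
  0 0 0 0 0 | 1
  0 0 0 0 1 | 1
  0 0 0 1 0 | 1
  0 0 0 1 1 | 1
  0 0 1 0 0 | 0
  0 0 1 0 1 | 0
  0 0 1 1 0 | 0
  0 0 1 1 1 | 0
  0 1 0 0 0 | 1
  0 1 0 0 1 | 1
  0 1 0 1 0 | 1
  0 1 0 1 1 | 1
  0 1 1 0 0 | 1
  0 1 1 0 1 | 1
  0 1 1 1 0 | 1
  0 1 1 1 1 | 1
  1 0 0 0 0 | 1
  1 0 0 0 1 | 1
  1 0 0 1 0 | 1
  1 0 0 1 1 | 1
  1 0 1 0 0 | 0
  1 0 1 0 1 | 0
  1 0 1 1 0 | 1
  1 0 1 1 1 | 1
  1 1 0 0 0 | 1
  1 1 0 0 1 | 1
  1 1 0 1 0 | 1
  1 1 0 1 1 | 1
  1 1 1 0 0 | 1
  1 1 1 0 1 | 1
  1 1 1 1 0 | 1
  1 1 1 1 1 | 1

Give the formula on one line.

(((b | a) & d) | (b | ~c))

  (b | a) = 00000000111111111111111111111111
  ((b | a) & d) = 00000000001100110011001100110011
  ~c = 11110000111100001111000011110000
  (b | ~c) = 11110000111111111111000011111111
  (((b | a) & d) | (b | ~c)) = 11110000111111111111001111111111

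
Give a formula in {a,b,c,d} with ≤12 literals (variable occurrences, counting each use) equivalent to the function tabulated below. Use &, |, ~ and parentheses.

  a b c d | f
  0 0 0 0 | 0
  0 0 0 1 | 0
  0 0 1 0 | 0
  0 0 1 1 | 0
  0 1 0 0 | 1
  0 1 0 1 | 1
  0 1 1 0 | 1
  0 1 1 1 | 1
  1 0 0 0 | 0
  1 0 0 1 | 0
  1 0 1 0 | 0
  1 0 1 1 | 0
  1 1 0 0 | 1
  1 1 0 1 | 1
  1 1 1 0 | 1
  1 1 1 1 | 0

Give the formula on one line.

(((((a & ~d) | (d & ~a)) | (c & ~a)) | (~b | ~c)) & b)

  ~d = 1010101010101010
  (a & ~d) = 0000000010101010
  ~a = 1111111100000000
  (d & ~a) = 0101010100000000
  ((a & ~d) | (d & ~a)) = 0101010110101010
  (c & ~a) = 0011001100000000
  (((a & ~d) | (d & ~a)) | (c & ~a)) = 0111011110101010
  ~b = 1111000011110000
  ~c = 1100110011001100
  (~b | ~c) = 1111110011111100
  ((((a & ~d) | (d & ~a)) | (c & ~a)) | (~b | ~c)) = 1111111111111110
  (((((a & ~d) | (d & ~a)) | (c & ~a)) | (~b | ~c)) & b) = 0000111100001110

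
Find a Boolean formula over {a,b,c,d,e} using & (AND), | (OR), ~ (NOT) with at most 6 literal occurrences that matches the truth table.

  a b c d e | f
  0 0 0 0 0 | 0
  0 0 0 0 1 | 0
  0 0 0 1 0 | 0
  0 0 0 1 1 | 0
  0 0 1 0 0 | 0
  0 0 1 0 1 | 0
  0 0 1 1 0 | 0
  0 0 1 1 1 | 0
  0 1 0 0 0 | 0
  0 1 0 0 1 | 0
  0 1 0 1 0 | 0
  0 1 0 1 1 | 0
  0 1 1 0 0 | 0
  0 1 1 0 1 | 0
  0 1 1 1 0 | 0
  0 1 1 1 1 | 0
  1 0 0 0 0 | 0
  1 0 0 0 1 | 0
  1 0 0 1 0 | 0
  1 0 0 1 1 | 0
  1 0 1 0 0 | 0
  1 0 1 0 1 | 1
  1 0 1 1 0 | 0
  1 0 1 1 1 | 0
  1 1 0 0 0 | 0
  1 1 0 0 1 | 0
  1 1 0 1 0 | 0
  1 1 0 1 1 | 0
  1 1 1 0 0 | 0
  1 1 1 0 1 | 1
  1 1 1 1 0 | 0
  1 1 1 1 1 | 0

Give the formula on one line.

  ~d = 11001100110011001100110011001100
  (c & a) = 00000000000000000000111100001111
  (a & e) = 00000000000000000101010101010101
  ((c & a) & (a & e)) = 00000000000000000000010100000101
  (~d & ((c & a) & (a & e))) = 00000000000000000000010000000100

(~d & ((c & a) & (a & e)))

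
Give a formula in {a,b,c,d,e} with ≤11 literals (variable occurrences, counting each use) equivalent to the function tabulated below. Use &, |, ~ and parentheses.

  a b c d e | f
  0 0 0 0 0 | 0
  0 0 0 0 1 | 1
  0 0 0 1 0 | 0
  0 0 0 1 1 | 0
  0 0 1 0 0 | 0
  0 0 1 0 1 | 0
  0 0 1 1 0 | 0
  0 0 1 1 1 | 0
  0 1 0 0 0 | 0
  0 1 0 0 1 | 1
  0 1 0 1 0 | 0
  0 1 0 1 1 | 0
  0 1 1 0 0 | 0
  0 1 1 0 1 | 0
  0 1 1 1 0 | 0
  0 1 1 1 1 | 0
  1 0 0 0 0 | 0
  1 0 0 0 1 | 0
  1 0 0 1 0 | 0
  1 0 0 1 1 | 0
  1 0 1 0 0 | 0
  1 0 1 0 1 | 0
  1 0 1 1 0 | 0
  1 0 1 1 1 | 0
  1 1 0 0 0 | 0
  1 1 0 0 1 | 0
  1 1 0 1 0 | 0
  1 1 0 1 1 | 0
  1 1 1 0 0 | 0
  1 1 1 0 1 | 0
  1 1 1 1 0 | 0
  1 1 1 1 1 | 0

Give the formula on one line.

(((~c & ~a) & (((b & ~e) | e) | d)) & (~d & e))

  ~c = 11110000111100001111000011110000
  ~a = 11111111111111110000000000000000
  (~c & ~a) = 11110000111100000000000000000000
  ~e = 10101010101010101010101010101010
  (b & ~e) = 00000000101010100000000010101010
  ((b & ~e) | e) = 01010101111111110101010111111111
  (((b & ~e) | e) | d) = 01110111111111110111011111111111
  ((~c & ~a) & (((b & ~e) | e) | d)) = 01110000111100000000000000000000
  ~d = 11001100110011001100110011001100
  (~d & e) = 01000100010001000100010001000100
  (((~c & ~a) & (((b & ~e) | e) | d)) & (~d & e)) = 01000000010000000000000000000000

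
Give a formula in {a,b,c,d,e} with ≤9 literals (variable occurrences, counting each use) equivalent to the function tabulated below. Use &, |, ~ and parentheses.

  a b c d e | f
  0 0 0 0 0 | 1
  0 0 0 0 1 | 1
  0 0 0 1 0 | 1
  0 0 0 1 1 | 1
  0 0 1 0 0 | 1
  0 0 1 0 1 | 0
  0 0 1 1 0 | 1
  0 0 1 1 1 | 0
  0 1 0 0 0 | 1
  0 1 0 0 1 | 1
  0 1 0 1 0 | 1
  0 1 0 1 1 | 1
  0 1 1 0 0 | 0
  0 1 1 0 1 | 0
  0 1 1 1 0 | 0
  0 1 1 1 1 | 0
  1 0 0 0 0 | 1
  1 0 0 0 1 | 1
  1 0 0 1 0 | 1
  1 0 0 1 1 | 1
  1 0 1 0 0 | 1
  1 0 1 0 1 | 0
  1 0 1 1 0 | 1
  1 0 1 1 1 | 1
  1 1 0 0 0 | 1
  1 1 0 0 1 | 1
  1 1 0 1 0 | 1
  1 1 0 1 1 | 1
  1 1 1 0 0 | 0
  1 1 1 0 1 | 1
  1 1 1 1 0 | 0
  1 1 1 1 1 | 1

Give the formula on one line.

  (d | b) = 00110011111111110011001111111111
  ((d | b) & c) = 00000011000011110000001100001111
  (((d | b) & c) & a) = 00000000000000000000001100001111
  ((((d | b) & c) & a) & e) = 00000000000000000000000100000101
  ~e = 10101010101010101010101010101010
  ~b = 11111111000000001111111100000000
  (~e & ~b) = 10101010000000001010101000000000
  (((((d | b) & c) & a) & e) | (~e & ~b)) = 10101010000000001010101100000101
  ~c = 11110000111100001111000011110000
  ((((((d | b) & c) & a) & e) | (~e & ~b)) | ~c) = 11111010111100001111101111110101

((((((d | b) & c) & a) & e) | (~e & ~b)) | ~c)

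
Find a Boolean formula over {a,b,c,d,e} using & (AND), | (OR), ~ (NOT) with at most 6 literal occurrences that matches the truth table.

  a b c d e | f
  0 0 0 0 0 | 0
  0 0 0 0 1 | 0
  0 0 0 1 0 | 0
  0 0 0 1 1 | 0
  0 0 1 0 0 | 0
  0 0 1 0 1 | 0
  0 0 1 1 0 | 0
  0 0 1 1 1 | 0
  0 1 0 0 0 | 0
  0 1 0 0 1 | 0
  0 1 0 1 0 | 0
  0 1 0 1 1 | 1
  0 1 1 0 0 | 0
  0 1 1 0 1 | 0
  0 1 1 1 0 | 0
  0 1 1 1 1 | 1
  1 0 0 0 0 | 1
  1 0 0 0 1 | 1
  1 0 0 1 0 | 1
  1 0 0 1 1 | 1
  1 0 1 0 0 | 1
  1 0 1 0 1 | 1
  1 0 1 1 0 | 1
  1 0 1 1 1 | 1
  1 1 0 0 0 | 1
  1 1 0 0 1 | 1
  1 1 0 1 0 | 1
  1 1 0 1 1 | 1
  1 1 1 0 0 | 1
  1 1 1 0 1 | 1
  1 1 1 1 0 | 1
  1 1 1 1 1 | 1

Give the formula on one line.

(a | (e & (d & b)))

  (d & b) = 00000000001100110000000000110011
  (e & (d & b)) = 00000000000100010000000000010001
  (a | (e & (d & b))) = 00000000000100011111111111111111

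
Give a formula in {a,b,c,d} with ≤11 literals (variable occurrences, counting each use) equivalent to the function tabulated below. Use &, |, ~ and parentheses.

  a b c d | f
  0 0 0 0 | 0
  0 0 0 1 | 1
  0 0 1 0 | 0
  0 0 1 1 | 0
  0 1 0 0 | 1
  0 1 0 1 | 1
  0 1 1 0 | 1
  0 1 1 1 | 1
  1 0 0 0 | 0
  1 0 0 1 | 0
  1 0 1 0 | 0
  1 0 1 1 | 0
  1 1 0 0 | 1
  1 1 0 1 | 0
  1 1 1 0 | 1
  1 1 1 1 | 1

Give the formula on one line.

(((~a & ~c) & d) | (((~d | ~b) & b) | ((b | ~c) & c)))

  ~a = 1111111100000000
  ~c = 1100110011001100
  (~a & ~c) = 1100110000000000
  ((~a & ~c) & d) = 0100010000000000
  ~d = 1010101010101010
  ~b = 1111000011110000
  (~d | ~b) = 1111101011111010
  ((~d | ~b) & b) = 0000101000001010
  (b | ~c) = 1100111111001111
  ((b | ~c) & c) = 0000001100000011
  (((~d | ~b) & b) | ((b | ~c) & c)) = 0000101100001011
  (((~a & ~c) & d) | (((~d | ~b) & b) | ((b | ~c) & c))) = 0100111100001011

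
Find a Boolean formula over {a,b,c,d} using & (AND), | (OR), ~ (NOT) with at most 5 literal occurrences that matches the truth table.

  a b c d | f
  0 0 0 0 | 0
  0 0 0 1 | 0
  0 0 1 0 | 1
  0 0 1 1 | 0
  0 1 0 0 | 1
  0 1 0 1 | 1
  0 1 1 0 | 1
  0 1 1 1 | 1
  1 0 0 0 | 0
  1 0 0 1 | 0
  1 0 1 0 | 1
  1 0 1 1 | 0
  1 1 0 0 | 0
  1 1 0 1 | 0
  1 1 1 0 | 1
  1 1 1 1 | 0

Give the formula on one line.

  ~c = 1100110011001100
  ~d = 1010101010101010
  (~c | ~d) = 1110111011101110
  ((~c | ~d) & c) = 0010001000100010
  ~a = 1111111100000000
  (~a & b) = 0000111100000000
  (((~c | ~d) & c) | (~a & b)) = 0010111100100010

(((~c | ~d) & c) | (~a & b))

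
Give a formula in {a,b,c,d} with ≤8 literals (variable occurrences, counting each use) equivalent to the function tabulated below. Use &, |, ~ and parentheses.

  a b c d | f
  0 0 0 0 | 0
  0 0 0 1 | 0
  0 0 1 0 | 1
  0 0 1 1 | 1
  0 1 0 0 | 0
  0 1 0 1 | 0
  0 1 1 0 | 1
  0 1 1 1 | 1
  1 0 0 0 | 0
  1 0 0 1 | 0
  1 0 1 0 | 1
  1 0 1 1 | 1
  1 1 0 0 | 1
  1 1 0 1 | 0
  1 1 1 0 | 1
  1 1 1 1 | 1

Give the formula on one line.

  ~a = 1111111100000000
  ~d = 1010101010101010
  (~a | ~d) = 1111111110101010
  ((~a | ~d) & a) = 0000000010101010
  (((~a | ~d) & a) & b) = 0000000000001010
  (c | (((~a | ~d) & a) & b)) = 0011001100111011

(c | (((~a | ~d) & a) & b))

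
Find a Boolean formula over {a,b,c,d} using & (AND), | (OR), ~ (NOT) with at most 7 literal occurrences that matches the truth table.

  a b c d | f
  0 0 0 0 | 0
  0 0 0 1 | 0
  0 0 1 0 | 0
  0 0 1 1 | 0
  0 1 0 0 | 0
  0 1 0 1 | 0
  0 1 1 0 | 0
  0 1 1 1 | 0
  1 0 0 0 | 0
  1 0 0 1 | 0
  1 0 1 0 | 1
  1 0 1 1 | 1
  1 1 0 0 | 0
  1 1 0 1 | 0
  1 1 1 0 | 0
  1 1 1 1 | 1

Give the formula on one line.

(((a & c) | (~a & ~d)) & ((~b & a) | d))

  (a & c) = 0000000000110011
  ~a = 1111111100000000
  ~d = 1010101010101010
  (~a & ~d) = 1010101000000000
  ((a & c) | (~a & ~d)) = 1010101000110011
  ~b = 1111000011110000
  (~b & a) = 0000000011110000
  ((~b & a) | d) = 0101010111110101
  (((a & c) | (~a & ~d)) & ((~b & a) | d)) = 0000000000110001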